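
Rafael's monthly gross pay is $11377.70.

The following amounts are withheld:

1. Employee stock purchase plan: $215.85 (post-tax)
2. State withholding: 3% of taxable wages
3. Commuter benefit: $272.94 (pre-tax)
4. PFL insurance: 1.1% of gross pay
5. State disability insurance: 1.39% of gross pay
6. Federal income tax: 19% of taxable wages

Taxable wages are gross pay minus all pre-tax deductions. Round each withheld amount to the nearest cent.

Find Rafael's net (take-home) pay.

Commuter benefit: $272.94
Taxable wages = $11377.70 − $272.94 = $11104.76
Federal income tax: $11104.76 × 0.19 = $2109.90
State withholding: $11104.76 × 0.03 = $333.14
PFL insurance: $11377.70 × 0.011 = $125.15
State disability insurance: $11377.70 × 0.0139 = $158.15
Employee stock purchase plan: $215.85
Total deductions = $272.94 + $2109.90 + $333.14 + $125.15 + $158.15 + $215.85 = $3215.13
Net pay = $11377.70 − $3215.13 = $8162.57

$8162.57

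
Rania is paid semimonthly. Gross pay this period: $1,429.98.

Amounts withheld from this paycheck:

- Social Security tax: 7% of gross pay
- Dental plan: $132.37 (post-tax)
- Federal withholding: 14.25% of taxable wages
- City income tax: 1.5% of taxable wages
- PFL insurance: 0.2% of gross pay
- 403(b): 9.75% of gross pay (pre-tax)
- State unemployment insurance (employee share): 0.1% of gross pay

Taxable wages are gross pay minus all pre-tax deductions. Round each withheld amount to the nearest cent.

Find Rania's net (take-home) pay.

403(b): $1,429.98 × 0.0975 = $139.42
Taxable wages = $1,429.98 − $139.42 = $1,290.56
City income tax: $1,290.56 × 0.015 = $19.36
Federal withholding: $1,290.56 × 0.1425 = $183.90
Social Security tax: $1,429.98 × 0.07 = $100.10
State unemployment insurance (employee share): $1,429.98 × 0.001 = $1.43
PFL insurance: $1,429.98 × 0.002 = $2.86
Dental plan: $132.37
Total deductions = $139.42 + $19.36 + $183.90 + $100.10 + $1.43 + $2.86 + $132.37 = $579.44
Net pay = $1,429.98 − $579.44 = $850.54

$850.54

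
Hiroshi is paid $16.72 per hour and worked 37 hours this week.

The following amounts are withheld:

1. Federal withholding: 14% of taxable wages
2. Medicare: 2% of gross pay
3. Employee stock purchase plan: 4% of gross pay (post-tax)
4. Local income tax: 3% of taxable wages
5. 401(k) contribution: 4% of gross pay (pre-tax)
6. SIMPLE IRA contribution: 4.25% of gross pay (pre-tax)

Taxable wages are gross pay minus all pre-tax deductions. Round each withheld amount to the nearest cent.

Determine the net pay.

$433.99

Gross pay: 37 × $16.72 = $618.64
SIMPLE IRA contribution: $618.64 × 0.0425 = $26.29
401(k) contribution: $618.64 × 0.04 = $24.75
Pre-tax total = $26.29 + $24.75 = $51.04
Taxable wages = $618.64 − $51.04 = $567.60
Local income tax: $567.60 × 0.03 = $17.03
Federal withholding: $567.60 × 0.14 = $79.46
Medicare: $618.64 × 0.02 = $12.37
Employee stock purchase plan: $618.64 × 0.04 = $24.75
Total deductions = $26.29 + $24.75 + $17.03 + $79.46 + $12.37 + $24.75 = $184.65
Net pay = $618.64 − $184.65 = $433.99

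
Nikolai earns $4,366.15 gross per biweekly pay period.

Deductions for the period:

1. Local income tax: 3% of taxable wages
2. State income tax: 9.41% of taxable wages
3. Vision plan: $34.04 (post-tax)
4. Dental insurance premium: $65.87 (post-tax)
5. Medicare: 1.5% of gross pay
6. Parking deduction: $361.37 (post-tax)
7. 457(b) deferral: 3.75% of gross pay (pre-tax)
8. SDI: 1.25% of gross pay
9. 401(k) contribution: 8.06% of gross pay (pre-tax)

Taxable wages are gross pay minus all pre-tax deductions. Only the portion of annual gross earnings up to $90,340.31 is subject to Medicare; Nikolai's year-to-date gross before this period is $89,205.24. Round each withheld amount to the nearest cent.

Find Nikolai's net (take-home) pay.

$2,839.77

457(b) deferral: $4,366.15 × 0.0375 = $163.73
401(k) contribution: $4,366.15 × 0.0806 = $351.91
Pre-tax total = $163.73 + $351.91 = $515.64
Taxable wages = $4,366.15 − $515.64 = $3,850.51
Local income tax: $3,850.51 × 0.03 = $115.52
State income tax: $3,850.51 × 0.0941 = $362.33
Medicare: only $90,340.31 − $89,205.24 = $1,135.07 of this check is subject → $1,135.07 × 0.015 = $17.03
SDI: $4,366.15 × 0.0125 = $54.58
Dental insurance premium: $65.87
Parking deduction: $361.37
Vision plan: $34.04
Total deductions = $163.73 + $351.91 + $115.52 + $362.33 + $17.03 + $54.58 + $65.87 + $361.37 + $34.04 = $1,526.38
Net pay = $4,366.15 − $1,526.38 = $2,839.77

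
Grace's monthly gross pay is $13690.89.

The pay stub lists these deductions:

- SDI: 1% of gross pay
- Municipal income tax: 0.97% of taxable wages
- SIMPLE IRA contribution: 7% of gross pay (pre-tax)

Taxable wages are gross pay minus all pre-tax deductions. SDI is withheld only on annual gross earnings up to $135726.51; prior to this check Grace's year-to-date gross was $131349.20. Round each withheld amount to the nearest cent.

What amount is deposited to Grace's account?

SIMPLE IRA contribution: $13690.89 × 0.07 = $958.36
Taxable wages = $13690.89 − $958.36 = $12732.53
Municipal income tax: $12732.53 × 0.0097 = $123.51
SDI: only $135726.51 − $131349.20 = $4377.31 of this check is subject → $4377.31 × 0.01 = $43.77
Total deductions = $958.36 + $123.51 + $43.77 = $1125.64
Net pay = $13690.89 − $1125.64 = $12565.25

$12565.25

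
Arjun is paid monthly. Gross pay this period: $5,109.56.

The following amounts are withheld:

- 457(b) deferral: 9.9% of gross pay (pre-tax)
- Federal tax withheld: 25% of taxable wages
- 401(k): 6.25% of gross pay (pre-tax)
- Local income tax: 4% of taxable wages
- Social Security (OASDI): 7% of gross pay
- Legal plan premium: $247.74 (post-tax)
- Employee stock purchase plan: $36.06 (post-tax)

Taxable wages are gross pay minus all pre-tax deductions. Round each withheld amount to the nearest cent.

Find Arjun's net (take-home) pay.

$2,400.43

401(k): $5,109.56 × 0.0625 = $319.35
457(b) deferral: $5,109.56 × 0.099 = $505.85
Pre-tax total = $319.35 + $505.85 = $825.20
Taxable wages = $5,109.56 − $825.20 = $4,284.36
Federal tax withheld: $4,284.36 × 0.25 = $1,071.09
Local income tax: $4,284.36 × 0.04 = $171.37
Social Security (OASDI): $5,109.56 × 0.07 = $357.67
Legal plan premium: $247.74
Employee stock purchase plan: $36.06
Total deductions = $319.35 + $505.85 + $1,071.09 + $171.37 + $357.67 + $247.74 + $36.06 = $2,709.13
Net pay = $5,109.56 − $2,709.13 = $2,400.43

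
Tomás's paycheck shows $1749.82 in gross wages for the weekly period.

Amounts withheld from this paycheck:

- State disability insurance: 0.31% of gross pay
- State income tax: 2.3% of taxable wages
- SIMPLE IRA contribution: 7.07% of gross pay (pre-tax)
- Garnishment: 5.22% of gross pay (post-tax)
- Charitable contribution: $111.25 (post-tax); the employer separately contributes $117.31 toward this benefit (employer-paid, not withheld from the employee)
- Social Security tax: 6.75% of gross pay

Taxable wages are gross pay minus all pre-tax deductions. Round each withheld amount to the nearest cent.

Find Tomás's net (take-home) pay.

$1262.59

SIMPLE IRA contribution: $1749.82 × 0.0707 = $123.71
Taxable wages = $1749.82 − $123.71 = $1626.11
State income tax: $1626.11 × 0.023 = $37.40
State disability insurance: $1749.82 × 0.0031 = $5.42
Social Security tax: $1749.82 × 0.0675 = $118.11
Garnishment: $1749.82 × 0.0522 = $91.34
Charitable contribution: $111.25
(Employer's $117.31 toward charitable contribution is not withheld from the employee.)
Total deductions = $123.71 + $37.40 + $5.42 + $118.11 + $91.34 + $111.25 = $487.23
Net pay = $1749.82 − $487.23 = $1262.59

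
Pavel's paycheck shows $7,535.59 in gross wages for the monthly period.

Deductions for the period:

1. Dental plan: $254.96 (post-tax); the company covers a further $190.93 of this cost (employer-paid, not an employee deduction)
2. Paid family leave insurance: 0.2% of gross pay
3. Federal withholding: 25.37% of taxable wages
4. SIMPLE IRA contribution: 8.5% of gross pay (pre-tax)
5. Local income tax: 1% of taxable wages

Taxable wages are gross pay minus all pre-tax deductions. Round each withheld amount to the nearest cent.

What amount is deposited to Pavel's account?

SIMPLE IRA contribution: $7,535.59 × 0.085 = $640.53
Taxable wages = $7,535.59 − $640.53 = $6,895.06
Federal withholding: $6,895.06 × 0.2537 = $1,749.28
Local income tax: $6,895.06 × 0.01 = $68.95
Paid family leave insurance: $7,535.59 × 0.002 = $15.07
Dental plan: $254.96
(Employer's $190.93 toward dental plan is not withheld from the employee.)
Total deductions = $640.53 + $1,749.28 + $68.95 + $15.07 + $254.96 = $2,728.79
Net pay = $7,535.59 − $2,728.79 = $4,806.80

$4,806.80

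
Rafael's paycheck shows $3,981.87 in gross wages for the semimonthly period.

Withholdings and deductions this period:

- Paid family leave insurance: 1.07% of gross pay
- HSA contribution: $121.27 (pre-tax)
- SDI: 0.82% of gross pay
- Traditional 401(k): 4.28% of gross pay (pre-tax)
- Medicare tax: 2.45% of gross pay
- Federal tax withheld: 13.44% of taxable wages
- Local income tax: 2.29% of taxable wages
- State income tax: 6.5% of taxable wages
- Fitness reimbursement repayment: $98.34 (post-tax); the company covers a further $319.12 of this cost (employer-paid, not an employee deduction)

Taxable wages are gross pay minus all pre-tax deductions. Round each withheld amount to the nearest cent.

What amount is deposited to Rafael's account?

$2,598.69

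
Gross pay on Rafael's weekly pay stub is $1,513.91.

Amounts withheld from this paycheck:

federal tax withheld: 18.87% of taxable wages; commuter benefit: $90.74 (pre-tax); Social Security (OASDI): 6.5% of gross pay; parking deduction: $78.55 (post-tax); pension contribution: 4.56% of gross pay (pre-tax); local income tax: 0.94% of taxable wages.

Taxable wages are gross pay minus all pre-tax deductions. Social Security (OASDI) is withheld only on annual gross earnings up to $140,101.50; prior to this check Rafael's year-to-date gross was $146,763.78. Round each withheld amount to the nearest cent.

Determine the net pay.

$1,007.33

Commuter benefit: $90.74
Pension contribution: $1,513.91 × 0.0456 = $69.03
Pre-tax total = $90.74 + $69.03 = $159.77
Taxable wages = $1,513.91 − $159.77 = $1,354.14
Federal tax withheld: $1,354.14 × 0.1887 = $255.53
Local income tax: $1,354.14 × 0.0094 = $12.73
Social Security (OASDI): annual cap $140,101.50 already reached (YTD $146,763.78), so $0.00
Parking deduction: $78.55
Total deductions = $90.74 + $69.03 + $255.53 + $12.73 + $0.00 + $78.55 = $506.58
Net pay = $1,513.91 − $506.58 = $1,007.33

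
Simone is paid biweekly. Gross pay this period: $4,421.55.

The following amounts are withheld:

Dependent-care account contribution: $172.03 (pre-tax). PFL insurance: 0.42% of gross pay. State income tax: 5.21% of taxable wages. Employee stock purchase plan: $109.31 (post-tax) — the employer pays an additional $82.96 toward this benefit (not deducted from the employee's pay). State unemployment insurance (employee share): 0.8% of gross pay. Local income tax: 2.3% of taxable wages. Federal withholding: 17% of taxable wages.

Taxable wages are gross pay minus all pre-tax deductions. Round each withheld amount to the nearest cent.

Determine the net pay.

Dependent-care account contribution: $172.03
Taxable wages = $4,421.55 − $172.03 = $4,249.52
Local income tax: $4,249.52 × 0.023 = $97.74
Federal withholding: $4,249.52 × 0.17 = $722.42
State income tax: $4,249.52 × 0.0521 = $221.40
State unemployment insurance (employee share): $4,421.55 × 0.008 = $35.37
PFL insurance: $4,421.55 × 0.0042 = $18.57
Employee stock purchase plan: $109.31
(Employer's $82.96 toward employee stock purchase plan is not withheld from the employee.)
Total deductions = $172.03 + $97.74 + $722.42 + $221.40 + $35.37 + $18.57 + $109.31 = $1,376.84
Net pay = $4,421.55 − $1,376.84 = $3,044.71

$3,044.71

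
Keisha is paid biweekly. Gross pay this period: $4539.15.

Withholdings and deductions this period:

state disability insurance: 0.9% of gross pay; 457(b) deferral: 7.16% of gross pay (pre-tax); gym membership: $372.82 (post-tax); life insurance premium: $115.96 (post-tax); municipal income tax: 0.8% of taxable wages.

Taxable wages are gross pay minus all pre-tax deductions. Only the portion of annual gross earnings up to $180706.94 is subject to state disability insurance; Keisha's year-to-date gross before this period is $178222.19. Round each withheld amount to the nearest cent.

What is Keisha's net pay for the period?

$3669.30

457(b) deferral: $4539.15 × 0.0716 = $325.00
Taxable wages = $4539.15 − $325.00 = $4214.15
Municipal income tax: $4214.15 × 0.008 = $33.71
State disability insurance: only $180706.94 − $178222.19 = $2484.75 of this check is subject → $2484.75 × 0.009 = $22.36
Life insurance premium: $115.96
Gym membership: $372.82
Total deductions = $325.00 + $33.71 + $22.36 + $115.96 + $372.82 = $869.85
Net pay = $4539.15 − $869.85 = $3669.30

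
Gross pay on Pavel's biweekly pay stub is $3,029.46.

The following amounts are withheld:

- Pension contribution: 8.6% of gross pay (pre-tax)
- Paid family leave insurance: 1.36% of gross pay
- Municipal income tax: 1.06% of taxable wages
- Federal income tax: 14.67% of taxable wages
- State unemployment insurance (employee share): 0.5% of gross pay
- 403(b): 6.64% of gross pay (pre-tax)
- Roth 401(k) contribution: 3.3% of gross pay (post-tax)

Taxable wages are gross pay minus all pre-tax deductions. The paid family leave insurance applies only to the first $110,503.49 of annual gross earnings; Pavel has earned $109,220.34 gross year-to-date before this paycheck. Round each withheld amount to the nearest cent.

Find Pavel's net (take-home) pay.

$2,031.29

Pension contribution: $3,029.46 × 0.086 = $260.53
403(b): $3,029.46 × 0.0664 = $201.16
Pre-tax total = $260.53 + $201.16 = $461.69
Taxable wages = $3,029.46 − $461.69 = $2,567.77
Municipal income tax: $2,567.77 × 0.0106 = $27.22
Federal income tax: $2,567.77 × 0.1467 = $376.69
Paid family leave insurance: only $110,503.49 − $109,220.34 = $1,283.15 of this check is subject → $1,283.15 × 0.0136 = $17.45
State unemployment insurance (employee share): $3,029.46 × 0.005 = $15.15
Roth 401(k) contribution: $3,029.46 × 0.033 = $99.97
Total deductions = $260.53 + $201.16 + $27.22 + $376.69 + $17.45 + $15.15 + $99.97 = $998.17
Net pay = $3,029.46 − $998.17 = $2,031.29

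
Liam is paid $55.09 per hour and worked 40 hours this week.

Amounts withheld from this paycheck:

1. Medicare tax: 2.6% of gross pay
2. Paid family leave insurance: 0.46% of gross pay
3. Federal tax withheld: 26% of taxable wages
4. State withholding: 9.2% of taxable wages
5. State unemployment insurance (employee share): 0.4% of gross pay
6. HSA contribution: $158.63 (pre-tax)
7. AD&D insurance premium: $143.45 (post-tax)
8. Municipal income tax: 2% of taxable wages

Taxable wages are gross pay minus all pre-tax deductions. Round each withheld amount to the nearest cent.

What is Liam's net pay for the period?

$1,064.55

Gross pay: 40 × $55.09 = $2,203.60
HSA contribution: $158.63
Taxable wages = $2,203.60 − $158.63 = $2,044.97
Federal tax withheld: $2,044.97 × 0.26 = $531.69
Municipal income tax: $2,044.97 × 0.02 = $40.90
State withholding: $2,044.97 × 0.092 = $188.14
Medicare tax: $2,203.60 × 0.026 = $57.29
State unemployment insurance (employee share): $2,203.60 × 0.004 = $8.81
Paid family leave insurance: $2,203.60 × 0.0046 = $10.14
AD&D insurance premium: $143.45
Total deductions = $158.63 + $531.69 + $40.90 + $188.14 + $57.29 + $8.81 + $10.14 + $143.45 = $1,139.05
Net pay = $2,203.60 − $1,139.05 = $1,064.55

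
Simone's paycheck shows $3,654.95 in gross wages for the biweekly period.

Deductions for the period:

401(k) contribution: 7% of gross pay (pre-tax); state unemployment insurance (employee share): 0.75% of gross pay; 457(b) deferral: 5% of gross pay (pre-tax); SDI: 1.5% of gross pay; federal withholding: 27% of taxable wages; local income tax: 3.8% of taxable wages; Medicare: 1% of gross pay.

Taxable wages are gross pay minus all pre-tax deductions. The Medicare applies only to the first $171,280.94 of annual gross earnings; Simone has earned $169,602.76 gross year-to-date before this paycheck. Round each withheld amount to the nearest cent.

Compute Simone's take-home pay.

$2,126.71

457(b) deferral: $3,654.95 × 0.05 = $182.75
401(k) contribution: $3,654.95 × 0.07 = $255.85
Pre-tax total = $182.75 + $255.85 = $438.60
Taxable wages = $3,654.95 − $438.60 = $3,216.35
Local income tax: $3,216.35 × 0.038 = $122.22
Federal withholding: $3,216.35 × 0.27 = $868.41
State unemployment insurance (employee share): $3,654.95 × 0.0075 = $27.41
Medicare: only $171,280.94 − $169,602.76 = $1,678.18 of this check is subject → $1,678.18 × 0.01 = $16.78
SDI: $3,654.95 × 0.015 = $54.82
Total deductions = $182.75 + $255.85 + $122.22 + $868.41 + $27.41 + $16.78 + $54.82 = $1,528.24
Net pay = $3,654.95 − $1,528.24 = $2,126.71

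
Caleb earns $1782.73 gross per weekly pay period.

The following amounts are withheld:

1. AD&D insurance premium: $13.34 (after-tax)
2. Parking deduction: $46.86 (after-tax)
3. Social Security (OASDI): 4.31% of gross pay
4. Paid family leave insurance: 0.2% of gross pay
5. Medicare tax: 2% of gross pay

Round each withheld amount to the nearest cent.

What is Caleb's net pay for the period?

$1606.47

Social Security (OASDI): $1782.73 × 0.0431 = $76.84
Medicare tax: $1782.73 × 0.02 = $35.65
Paid family leave insurance: $1782.73 × 0.002 = $3.57
Parking deduction: $46.86
AD&D insurance premium: $13.34
Total deductions = $76.84 + $35.65 + $3.57 + $46.86 + $13.34 = $176.26
Net pay = $1782.73 − $176.26 = $1606.47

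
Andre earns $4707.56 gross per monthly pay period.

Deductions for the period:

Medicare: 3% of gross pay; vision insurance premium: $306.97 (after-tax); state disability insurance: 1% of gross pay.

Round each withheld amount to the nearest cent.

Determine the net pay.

Medicare: $4707.56 × 0.03 = $141.23
State disability insurance: $4707.56 × 0.01 = $47.08
Vision insurance premium: $306.97
Total deductions = $141.23 + $47.08 + $306.97 = $495.28
Net pay = $4707.56 − $495.28 = $4212.28

$4212.28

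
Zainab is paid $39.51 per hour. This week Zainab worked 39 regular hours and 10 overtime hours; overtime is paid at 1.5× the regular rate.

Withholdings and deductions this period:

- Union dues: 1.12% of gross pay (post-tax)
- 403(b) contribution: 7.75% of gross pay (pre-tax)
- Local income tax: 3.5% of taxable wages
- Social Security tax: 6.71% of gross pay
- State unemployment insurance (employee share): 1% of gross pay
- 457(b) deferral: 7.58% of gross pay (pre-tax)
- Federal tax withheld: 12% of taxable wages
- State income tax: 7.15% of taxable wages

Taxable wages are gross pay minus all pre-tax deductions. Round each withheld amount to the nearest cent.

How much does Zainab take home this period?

$1,208.90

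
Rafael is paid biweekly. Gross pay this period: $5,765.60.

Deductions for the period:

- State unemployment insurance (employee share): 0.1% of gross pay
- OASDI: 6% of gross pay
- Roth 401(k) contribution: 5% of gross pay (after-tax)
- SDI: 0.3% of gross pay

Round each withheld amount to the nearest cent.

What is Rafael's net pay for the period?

$5,108.31

State unemployment insurance (employee share): $5,765.60 × 0.001 = $5.77
SDI: $5,765.60 × 0.003 = $17.30
OASDI: $5,765.60 × 0.06 = $345.94
Roth 401(k) contribution: $5,765.60 × 0.05 = $288.28
Total deductions = $5.77 + $17.30 + $345.94 + $288.28 = $657.29
Net pay = $5,765.60 − $657.29 = $5,108.31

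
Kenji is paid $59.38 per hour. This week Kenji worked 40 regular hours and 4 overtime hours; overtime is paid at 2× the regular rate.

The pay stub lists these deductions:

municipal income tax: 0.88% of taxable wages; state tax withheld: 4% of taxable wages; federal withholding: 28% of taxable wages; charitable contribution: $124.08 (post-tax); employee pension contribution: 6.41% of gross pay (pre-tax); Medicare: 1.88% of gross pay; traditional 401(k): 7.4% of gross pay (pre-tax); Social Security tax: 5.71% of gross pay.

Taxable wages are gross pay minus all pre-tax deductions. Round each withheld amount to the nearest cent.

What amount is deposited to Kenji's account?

$1308.48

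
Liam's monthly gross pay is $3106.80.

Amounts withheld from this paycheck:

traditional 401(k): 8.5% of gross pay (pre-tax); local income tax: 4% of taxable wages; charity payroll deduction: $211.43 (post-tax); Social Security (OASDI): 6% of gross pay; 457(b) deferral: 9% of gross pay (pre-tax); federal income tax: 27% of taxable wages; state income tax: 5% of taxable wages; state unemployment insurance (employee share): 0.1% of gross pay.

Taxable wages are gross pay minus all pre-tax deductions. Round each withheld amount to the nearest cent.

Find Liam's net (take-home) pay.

Traditional 401(k): $3106.80 × 0.085 = $264.08
457(b) deferral: $3106.80 × 0.09 = $279.61
Pre-tax total = $264.08 + $279.61 = $543.69
Taxable wages = $3106.80 − $543.69 = $2563.11
Local income tax: $2563.11 × 0.04 = $102.52
State income tax: $2563.11 × 0.05 = $128.16
Federal income tax: $2563.11 × 0.27 = $692.04
Social Security (OASDI): $3106.80 × 0.06 = $186.41
State unemployment insurance (employee share): $3106.80 × 0.001 = $3.11
Charity payroll deduction: $211.43
Total deductions = $264.08 + $279.61 + $102.52 + $128.16 + $692.04 + $186.41 + $3.11 + $211.43 = $1867.36
Net pay = $3106.80 − $1867.36 = $1239.44

$1239.44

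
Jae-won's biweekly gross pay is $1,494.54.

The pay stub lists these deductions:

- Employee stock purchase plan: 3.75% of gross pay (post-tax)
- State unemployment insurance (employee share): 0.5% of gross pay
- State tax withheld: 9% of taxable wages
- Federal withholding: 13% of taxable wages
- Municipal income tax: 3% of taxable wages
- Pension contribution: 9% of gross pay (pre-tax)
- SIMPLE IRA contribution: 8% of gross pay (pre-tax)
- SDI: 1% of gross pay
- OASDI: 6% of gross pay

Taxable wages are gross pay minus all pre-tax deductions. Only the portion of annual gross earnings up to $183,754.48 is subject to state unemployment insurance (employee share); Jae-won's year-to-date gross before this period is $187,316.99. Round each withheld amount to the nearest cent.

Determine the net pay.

$769.69

Pension contribution: $1,494.54 × 0.09 = $134.51
SIMPLE IRA contribution: $1,494.54 × 0.08 = $119.56
Pre-tax total = $134.51 + $119.56 = $254.07
Taxable wages = $1,494.54 − $254.07 = $1,240.47
State tax withheld: $1,240.47 × 0.09 = $111.64
Municipal income tax: $1,240.47 × 0.03 = $37.21
Federal withholding: $1,240.47 × 0.13 = $161.26
OASDI: $1,494.54 × 0.06 = $89.67
State unemployment insurance (employee share): annual cap $183,754.48 already reached (YTD $187,316.99), so $0.00
SDI: $1,494.54 × 0.01 = $14.95
Employee stock purchase plan: $1,494.54 × 0.0375 = $56.05
Total deductions = $134.51 + $119.56 + $111.64 + $37.21 + $161.26 + $89.67 + $0.00 + $14.95 + $56.05 = $724.85
Net pay = $1,494.54 − $724.85 = $769.69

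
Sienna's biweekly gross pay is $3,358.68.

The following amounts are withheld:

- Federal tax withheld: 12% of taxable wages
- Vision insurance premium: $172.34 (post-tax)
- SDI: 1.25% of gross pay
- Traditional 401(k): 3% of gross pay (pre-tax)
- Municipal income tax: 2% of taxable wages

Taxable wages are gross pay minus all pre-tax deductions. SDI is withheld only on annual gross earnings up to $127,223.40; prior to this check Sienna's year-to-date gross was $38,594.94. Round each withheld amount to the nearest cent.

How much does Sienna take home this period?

$2,587.49

Traditional 401(k): $3,358.68 × 0.03 = $100.76
Taxable wages = $3,358.68 − $100.76 = $3,257.92
Federal tax withheld: $3,257.92 × 0.12 = $390.95
Municipal income tax: $3,257.92 × 0.02 = $65.16
SDI: cap not yet reached, full $3,358.68 is subject → $3,358.68 × 0.0125 = $41.98
Vision insurance premium: $172.34
Total deductions = $100.76 + $390.95 + $65.16 + $41.98 + $172.34 = $771.19
Net pay = $3,358.68 − $771.19 = $2,587.49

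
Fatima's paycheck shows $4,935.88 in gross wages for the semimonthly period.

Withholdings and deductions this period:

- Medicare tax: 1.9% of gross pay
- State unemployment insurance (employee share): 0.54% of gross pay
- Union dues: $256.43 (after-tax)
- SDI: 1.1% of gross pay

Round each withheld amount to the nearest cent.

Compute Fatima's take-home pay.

SDI: $4,935.88 × 0.011 = $54.29
Medicare tax: $4,935.88 × 0.019 = $93.78
State unemployment insurance (employee share): $4,935.88 × 0.0054 = $26.65
Union dues: $256.43
Total deductions = $54.29 + $93.78 + $26.65 + $256.43 = $431.15
Net pay = $4,935.88 − $431.15 = $4,504.73

$4,504.73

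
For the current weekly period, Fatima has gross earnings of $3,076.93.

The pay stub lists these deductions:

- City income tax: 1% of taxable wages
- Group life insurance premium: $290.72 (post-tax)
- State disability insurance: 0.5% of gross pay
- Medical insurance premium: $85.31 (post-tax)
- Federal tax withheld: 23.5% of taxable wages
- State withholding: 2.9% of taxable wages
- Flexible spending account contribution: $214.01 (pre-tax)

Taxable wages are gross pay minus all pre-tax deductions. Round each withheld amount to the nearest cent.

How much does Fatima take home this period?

Flexible spending account contribution: $214.01
Taxable wages = $3,076.93 − $214.01 = $2,862.92
State withholding: $2,862.92 × 0.029 = $83.02
City income tax: $2,862.92 × 0.01 = $28.63
Federal tax withheld: $2,862.92 × 0.235 = $672.79
State disability insurance: $3,076.93 × 0.005 = $15.38
Group life insurance premium: $290.72
Medical insurance premium: $85.31
Total deductions = $214.01 + $83.02 + $28.63 + $672.79 + $15.38 + $290.72 + $85.31 = $1,389.86
Net pay = $3,076.93 − $1,389.86 = $1,687.07

$1,687.07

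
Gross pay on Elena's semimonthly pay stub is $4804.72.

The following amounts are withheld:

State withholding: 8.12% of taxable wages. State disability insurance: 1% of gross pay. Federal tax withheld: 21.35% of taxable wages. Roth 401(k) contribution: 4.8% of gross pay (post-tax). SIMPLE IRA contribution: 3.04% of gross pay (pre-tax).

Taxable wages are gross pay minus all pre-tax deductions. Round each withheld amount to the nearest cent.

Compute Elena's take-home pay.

SIMPLE IRA contribution: $4804.72 × 0.0304 = $146.06
Taxable wages = $4804.72 − $146.06 = $4658.66
Federal tax withheld: $4658.66 × 0.2135 = $994.62
State withholding: $4658.66 × 0.0812 = $378.28
State disability insurance: $4804.72 × 0.01 = $48.05
Roth 401(k) contribution: $4804.72 × 0.048 = $230.63
Total deductions = $146.06 + $994.62 + $378.28 + $48.05 + $230.63 = $1797.64
Net pay = $4804.72 − $1797.64 = $3007.08

$3007.08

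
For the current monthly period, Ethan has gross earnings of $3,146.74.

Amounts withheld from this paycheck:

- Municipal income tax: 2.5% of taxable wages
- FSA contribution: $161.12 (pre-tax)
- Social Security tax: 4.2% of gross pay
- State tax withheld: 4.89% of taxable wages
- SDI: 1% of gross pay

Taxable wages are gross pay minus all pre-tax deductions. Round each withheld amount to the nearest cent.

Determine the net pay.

$2,601.35

FSA contribution: $161.12
Taxable wages = $3,146.74 − $161.12 = $2,985.62
State tax withheld: $2,985.62 × 0.0489 = $146.00
Municipal income tax: $2,985.62 × 0.025 = $74.64
Social Security tax: $3,146.74 × 0.042 = $132.16
SDI: $3,146.74 × 0.01 = $31.47
Total deductions = $161.12 + $146.00 + $74.64 + $132.16 + $31.47 = $545.39
Net pay = $3,146.74 − $545.39 = $2,601.35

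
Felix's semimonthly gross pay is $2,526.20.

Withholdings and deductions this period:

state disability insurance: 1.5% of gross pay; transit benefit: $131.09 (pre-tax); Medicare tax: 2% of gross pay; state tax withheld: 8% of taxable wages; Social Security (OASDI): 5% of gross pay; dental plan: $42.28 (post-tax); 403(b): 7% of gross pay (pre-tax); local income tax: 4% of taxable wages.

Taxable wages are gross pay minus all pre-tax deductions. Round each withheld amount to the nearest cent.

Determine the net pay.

$1,695.09

Transit benefit: $131.09
403(b): $2,526.20 × 0.07 = $176.83
Pre-tax total = $131.09 + $176.83 = $307.92
Taxable wages = $2,526.20 − $307.92 = $2,218.28
State tax withheld: $2,218.28 × 0.08 = $177.46
Local income tax: $2,218.28 × 0.04 = $88.73
Medicare tax: $2,526.20 × 0.02 = $50.52
Social Security (OASDI): $2,526.20 × 0.05 = $126.31
State disability insurance: $2,526.20 × 0.015 = $37.89
Dental plan: $42.28
Total deductions = $131.09 + $176.83 + $177.46 + $88.73 + $50.52 + $126.31 + $37.89 + $42.28 = $831.11
Net pay = $2,526.20 − $831.11 = $1,695.09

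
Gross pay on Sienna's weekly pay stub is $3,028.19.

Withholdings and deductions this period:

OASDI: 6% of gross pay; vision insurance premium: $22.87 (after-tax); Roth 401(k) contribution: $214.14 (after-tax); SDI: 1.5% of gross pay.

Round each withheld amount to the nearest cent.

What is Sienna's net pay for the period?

OASDI: $3,028.19 × 0.06 = $181.69
SDI: $3,028.19 × 0.015 = $45.42
Vision insurance premium: $22.87
Roth 401(k) contribution: $214.14
Total deductions = $181.69 + $45.42 + $22.87 + $214.14 = $464.12
Net pay = $3,028.19 − $464.12 = $2,564.07

$2,564.07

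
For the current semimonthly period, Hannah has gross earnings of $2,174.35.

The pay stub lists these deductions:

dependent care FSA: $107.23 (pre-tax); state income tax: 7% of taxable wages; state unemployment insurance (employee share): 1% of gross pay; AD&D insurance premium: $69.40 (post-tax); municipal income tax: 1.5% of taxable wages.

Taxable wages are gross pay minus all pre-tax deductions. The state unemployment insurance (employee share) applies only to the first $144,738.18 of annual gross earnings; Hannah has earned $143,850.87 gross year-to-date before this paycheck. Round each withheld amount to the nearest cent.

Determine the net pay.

$1,813.14

Dependent care FSA: $107.23
Taxable wages = $2,174.35 − $107.23 = $2,067.12
Municipal income tax: $2,067.12 × 0.015 = $31.01
State income tax: $2,067.12 × 0.07 = $144.70
State unemployment insurance (employee share): only $144,738.18 − $143,850.87 = $887.31 of this check is subject → $887.31 × 0.01 = $8.87
AD&D insurance premium: $69.40
Total deductions = $107.23 + $31.01 + $144.70 + $8.87 + $69.40 = $361.21
Net pay = $2,174.35 − $361.21 = $1,813.14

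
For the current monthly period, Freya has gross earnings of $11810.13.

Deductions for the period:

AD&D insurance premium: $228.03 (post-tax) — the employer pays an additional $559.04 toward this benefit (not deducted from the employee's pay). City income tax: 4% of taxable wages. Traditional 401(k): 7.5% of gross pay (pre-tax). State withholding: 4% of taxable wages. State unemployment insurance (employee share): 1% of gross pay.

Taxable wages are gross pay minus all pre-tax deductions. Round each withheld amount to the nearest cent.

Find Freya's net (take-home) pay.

$9704.30

Traditional 401(k): $11810.13 × 0.075 = $885.76
Taxable wages = $11810.13 − $885.76 = $10924.37
City income tax: $10924.37 × 0.04 = $436.97
State withholding: $10924.37 × 0.04 = $436.97
State unemployment insurance (employee share): $11810.13 × 0.01 = $118.10
AD&D insurance premium: $228.03
(Employer's $559.04 toward AD&D insurance premium is not withheld from the employee.)
Total deductions = $885.76 + $436.97 + $436.97 + $118.10 + $228.03 = $2105.83
Net pay = $11810.13 − $2105.83 = $9704.30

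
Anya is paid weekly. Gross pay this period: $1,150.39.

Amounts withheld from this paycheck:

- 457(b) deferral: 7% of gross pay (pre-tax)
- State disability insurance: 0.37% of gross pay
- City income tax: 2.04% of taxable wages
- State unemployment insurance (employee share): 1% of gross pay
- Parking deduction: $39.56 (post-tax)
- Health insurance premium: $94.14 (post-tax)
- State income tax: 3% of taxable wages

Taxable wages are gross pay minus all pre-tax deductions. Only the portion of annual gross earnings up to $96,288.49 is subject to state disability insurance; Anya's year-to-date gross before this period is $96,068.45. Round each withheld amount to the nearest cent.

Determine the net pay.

$869.92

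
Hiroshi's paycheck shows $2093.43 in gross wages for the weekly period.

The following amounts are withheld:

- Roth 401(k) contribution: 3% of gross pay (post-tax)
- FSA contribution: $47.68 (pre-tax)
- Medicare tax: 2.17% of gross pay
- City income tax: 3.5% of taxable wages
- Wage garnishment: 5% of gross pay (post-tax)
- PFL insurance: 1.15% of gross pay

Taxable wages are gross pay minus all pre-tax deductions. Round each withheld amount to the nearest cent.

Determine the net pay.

FSA contribution: $47.68
Taxable wages = $2093.43 − $47.68 = $2045.75
City income tax: $2045.75 × 0.035 = $71.60
PFL insurance: $2093.43 × 0.0115 = $24.07
Medicare tax: $2093.43 × 0.0217 = $45.43
Roth 401(k) contribution: $2093.43 × 0.03 = $62.80
Wage garnishment: $2093.43 × 0.05 = $104.67
Total deductions = $47.68 + $71.60 + $24.07 + $45.43 + $62.80 + $104.67 = $356.25
Net pay = $2093.43 − $356.25 = $1737.18

$1737.18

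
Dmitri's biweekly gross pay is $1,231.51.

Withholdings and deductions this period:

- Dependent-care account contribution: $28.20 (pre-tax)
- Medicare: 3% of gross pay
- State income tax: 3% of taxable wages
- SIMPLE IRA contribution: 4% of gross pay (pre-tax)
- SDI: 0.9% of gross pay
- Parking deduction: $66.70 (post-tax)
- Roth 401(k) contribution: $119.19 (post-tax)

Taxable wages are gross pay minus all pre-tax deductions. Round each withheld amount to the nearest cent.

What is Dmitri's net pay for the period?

$885.51

Dependent-care account contribution: $28.20
SIMPLE IRA contribution: $1,231.51 × 0.04 = $49.26
Pre-tax total = $28.20 + $49.26 = $77.46
Taxable wages = $1,231.51 − $77.46 = $1,154.05
State income tax: $1,154.05 × 0.03 = $34.62
SDI: $1,231.51 × 0.009 = $11.08
Medicare: $1,231.51 × 0.03 = $36.95
Roth 401(k) contribution: $119.19
Parking deduction: $66.70
Total deductions = $28.20 + $49.26 + $34.62 + $11.08 + $36.95 + $119.19 + $66.70 = $346.00
Net pay = $1,231.51 − $346.00 = $885.51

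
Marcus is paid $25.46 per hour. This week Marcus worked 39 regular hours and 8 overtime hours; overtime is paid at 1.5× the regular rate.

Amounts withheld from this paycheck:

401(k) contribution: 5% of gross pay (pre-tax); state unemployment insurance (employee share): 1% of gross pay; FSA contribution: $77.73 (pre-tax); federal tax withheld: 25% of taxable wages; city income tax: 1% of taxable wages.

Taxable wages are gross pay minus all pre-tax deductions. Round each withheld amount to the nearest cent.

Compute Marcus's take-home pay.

Regular pay: 39 × $25.46 = $992.94
Overtime pay: 8 × $25.46 × 1.5 = $305.52
Gross pay = $992.94 + $305.52 = $1298.46
401(k) contribution: $1298.46 × 0.05 = $64.92
FSA contribution: $77.73
Pre-tax total = $64.92 + $77.73 = $142.65
Taxable wages = $1298.46 − $142.65 = $1155.81
Federal tax withheld: $1155.81 × 0.25 = $288.95
City income tax: $1155.81 × 0.01 = $11.56
State unemployment insurance (employee share): $1298.46 × 0.01 = $12.98
Total deductions = $64.92 + $77.73 + $288.95 + $11.56 + $12.98 = $456.14
Net pay = $1298.46 − $456.14 = $842.32

$842.32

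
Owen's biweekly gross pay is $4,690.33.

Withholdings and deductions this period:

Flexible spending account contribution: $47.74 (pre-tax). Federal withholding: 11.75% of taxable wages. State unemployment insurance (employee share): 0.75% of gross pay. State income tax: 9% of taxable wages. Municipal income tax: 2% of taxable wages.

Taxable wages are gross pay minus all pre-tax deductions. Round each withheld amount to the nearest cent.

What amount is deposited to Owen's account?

$3,551.23

Flexible spending account contribution: $47.74
Taxable wages = $4,690.33 − $47.74 = $4,642.59
Municipal income tax: $4,642.59 × 0.02 = $92.85
State income tax: $4,642.59 × 0.09 = $417.83
Federal withholding: $4,642.59 × 0.1175 = $545.50
State unemployment insurance (employee share): $4,690.33 × 0.0075 = $35.18
Total deductions = $47.74 + $92.85 + $417.83 + $545.50 + $35.18 = $1,139.10
Net pay = $4,690.33 − $1,139.10 = $3,551.23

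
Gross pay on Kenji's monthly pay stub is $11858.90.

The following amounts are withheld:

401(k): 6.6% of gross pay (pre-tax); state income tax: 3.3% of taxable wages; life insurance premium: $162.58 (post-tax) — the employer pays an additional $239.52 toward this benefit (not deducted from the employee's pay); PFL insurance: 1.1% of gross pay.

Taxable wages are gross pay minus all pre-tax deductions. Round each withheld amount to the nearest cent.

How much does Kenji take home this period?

$10417.67

401(k): $11858.90 × 0.066 = $782.69
Taxable wages = $11858.90 − $782.69 = $11076.21
State income tax: $11076.21 × 0.033 = $365.51
PFL insurance: $11858.90 × 0.011 = $130.45
Life insurance premium: $162.58
(Employer's $239.52 toward life insurance premium is not withheld from the employee.)
Total deductions = $782.69 + $365.51 + $130.45 + $162.58 = $1441.23
Net pay = $11858.90 − $1441.23 = $10417.67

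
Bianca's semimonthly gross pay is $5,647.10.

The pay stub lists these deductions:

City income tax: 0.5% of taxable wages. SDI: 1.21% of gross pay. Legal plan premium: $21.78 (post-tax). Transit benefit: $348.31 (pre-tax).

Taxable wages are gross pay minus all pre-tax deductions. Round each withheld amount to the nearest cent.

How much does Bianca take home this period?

$5,182.19

Transit benefit: $348.31
Taxable wages = $5,647.10 − $348.31 = $5,298.79
City income tax: $5,298.79 × 0.005 = $26.49
SDI: $5,647.10 × 0.0121 = $68.33
Legal plan premium: $21.78
Total deductions = $348.31 + $26.49 + $68.33 + $21.78 = $464.91
Net pay = $5,647.10 − $464.91 = $5,182.19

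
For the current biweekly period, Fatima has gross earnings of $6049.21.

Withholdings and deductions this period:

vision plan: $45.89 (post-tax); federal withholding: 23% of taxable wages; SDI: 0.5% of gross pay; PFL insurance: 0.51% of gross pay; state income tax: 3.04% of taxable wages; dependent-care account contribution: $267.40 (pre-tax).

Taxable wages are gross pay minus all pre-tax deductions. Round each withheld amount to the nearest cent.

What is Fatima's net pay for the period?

Dependent-care account contribution: $267.40
Taxable wages = $6049.21 − $267.40 = $5781.81
State income tax: $5781.81 × 0.0304 = $175.77
Federal withholding: $5781.81 × 0.23 = $1329.82
SDI: $6049.21 × 0.005 = $30.25
PFL insurance: $6049.21 × 0.0051 = $30.85
Vision plan: $45.89
Total deductions = $267.40 + $175.77 + $1329.82 + $30.25 + $30.85 + $45.89 = $1879.98
Net pay = $6049.21 − $1879.98 = $4169.23

$4169.23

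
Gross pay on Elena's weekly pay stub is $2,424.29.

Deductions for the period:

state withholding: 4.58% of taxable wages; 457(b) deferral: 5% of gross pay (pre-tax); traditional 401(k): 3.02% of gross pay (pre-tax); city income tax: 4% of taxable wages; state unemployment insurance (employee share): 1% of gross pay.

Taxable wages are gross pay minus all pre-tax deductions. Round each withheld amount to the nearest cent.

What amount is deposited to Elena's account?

$2,014.31

457(b) deferral: $2,424.29 × 0.05 = $121.21
Traditional 401(k): $2,424.29 × 0.0302 = $73.21
Pre-tax total = $121.21 + $73.21 = $194.42
Taxable wages = $2,424.29 − $194.42 = $2,229.87
City income tax: $2,229.87 × 0.04 = $89.19
State withholding: $2,229.87 × 0.0458 = $102.13
State unemployment insurance (employee share): $2,424.29 × 0.01 = $24.24
Total deductions = $121.21 + $73.21 + $89.19 + $102.13 + $24.24 = $409.98
Net pay = $2,424.29 − $409.98 = $2,014.31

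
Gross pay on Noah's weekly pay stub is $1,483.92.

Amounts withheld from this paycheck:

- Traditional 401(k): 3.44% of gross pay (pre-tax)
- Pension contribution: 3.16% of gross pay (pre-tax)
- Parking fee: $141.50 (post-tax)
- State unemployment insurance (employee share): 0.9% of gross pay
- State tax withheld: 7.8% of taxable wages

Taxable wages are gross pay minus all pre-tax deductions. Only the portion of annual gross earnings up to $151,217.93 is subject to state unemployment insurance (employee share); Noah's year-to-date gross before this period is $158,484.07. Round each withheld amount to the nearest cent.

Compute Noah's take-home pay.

Traditional 401(k): $1,483.92 × 0.0344 = $51.05
Pension contribution: $1,483.92 × 0.0316 = $46.89
Pre-tax total = $51.05 + $46.89 = $97.94
Taxable wages = $1,483.92 − $97.94 = $1,385.98
State tax withheld: $1,385.98 × 0.078 = $108.11
State unemployment insurance (employee share): annual cap $151,217.93 already reached (YTD $158,484.07), so $0.00
Parking fee: $141.50
Total deductions = $51.05 + $46.89 + $108.11 + $0.00 + $141.50 = $347.55
Net pay = $1,483.92 − $347.55 = $1,136.37

$1,136.37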